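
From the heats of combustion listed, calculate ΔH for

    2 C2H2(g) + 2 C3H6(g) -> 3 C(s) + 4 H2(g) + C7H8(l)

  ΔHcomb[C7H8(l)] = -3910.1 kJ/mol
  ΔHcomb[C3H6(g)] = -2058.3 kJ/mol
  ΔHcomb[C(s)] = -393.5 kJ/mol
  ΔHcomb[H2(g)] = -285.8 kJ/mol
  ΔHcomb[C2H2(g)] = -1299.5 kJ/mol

ΔH = -481.8 kJ/mol

Using ΔH = Σ nΔHc°(reactants) − Σ nΔHc°(products):
= [2·(-1299.5) + 2·(-2058.3)] − [3·(-393.5) + 4·(-285.8) + 1·(-3910.1)]
= -481.8 kJ/mol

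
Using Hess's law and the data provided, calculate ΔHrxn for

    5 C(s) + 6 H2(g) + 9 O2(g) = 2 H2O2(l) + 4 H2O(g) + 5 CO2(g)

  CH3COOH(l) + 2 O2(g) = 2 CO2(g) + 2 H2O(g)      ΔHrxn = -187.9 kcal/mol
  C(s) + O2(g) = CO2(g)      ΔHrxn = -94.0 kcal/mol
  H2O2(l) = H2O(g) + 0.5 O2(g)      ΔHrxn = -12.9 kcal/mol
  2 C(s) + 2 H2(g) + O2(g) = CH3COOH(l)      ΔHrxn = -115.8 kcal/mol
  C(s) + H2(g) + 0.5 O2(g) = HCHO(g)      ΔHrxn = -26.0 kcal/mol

ΔHrxn = -791.3 kcal/mol

equation 1 × 3: (3)·(-187.9) = -563.7 kcal/mol
equation 2 reversed: +94.0 kcal/mol
equation 3 reversed and × 2: (-2)·(-12.9) = +25.8 kcal/mol
equation 4 × 3: (3)·(-115.8) = -347.4 kcal/mol
equation 5: not needed.
ΔHrxn = (3)·(-187.9) + (-1)·(-94.0) + (-2)·(-12.9) + (3)·(-115.8) = -791.3 kcal/mol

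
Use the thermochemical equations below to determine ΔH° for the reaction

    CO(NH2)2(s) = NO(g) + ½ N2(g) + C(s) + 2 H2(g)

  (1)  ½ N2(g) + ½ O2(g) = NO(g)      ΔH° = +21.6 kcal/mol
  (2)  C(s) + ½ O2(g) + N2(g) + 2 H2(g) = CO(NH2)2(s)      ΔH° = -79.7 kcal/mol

ΔH° = 101.3 kcal/mol

(1) as written: +21.6 kcal/mol
(2) reversed: +79.7 kcal/mol
ΔH° = (1)·(+21.6) + (-1)·(-79.7) = 101.3 kcal/mol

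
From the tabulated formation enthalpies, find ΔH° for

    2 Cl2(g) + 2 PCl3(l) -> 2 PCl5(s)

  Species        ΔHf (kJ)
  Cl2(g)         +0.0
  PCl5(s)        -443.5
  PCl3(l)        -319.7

ΔH° = -247.6 kJ

Products: 2·(-443.5) = -887.0
Reactants: 2·(+0.0) + 2·(-319.7) = -639.4
ΔH° = (-887.0) − (-639.4) = -247.6 kJ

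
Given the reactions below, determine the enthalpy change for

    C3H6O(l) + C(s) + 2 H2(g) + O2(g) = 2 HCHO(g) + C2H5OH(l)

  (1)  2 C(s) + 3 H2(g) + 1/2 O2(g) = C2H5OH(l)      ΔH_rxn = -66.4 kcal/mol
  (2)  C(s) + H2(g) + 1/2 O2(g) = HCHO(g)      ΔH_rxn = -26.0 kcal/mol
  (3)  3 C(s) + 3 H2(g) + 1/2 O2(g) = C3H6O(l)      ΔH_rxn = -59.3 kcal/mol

(1) as written (C2H5OH(l) already on the product side): -66.4 kcal/mol
(2) × 2 (scale by 2 for the 2 HCHO(g)): (2)·(-26.0) = -52.0 kcal/mol
(3) reversed (reverse to put C3H6O(l) on the reactant side): +59.3 kcal/mol
ΔH_rxn = (-66.4) + (-52.0) + (+59.3) = -59.1 kcal/mol

ΔH_rxn = -59.1 kcal/mol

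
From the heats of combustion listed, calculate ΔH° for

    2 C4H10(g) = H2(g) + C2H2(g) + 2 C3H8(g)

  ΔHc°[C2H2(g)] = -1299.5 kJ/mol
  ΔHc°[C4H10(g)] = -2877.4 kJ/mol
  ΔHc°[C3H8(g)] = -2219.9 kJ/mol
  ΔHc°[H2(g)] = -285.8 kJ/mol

With combustion enthalpies, reactants minus products:
= [2·(-2877.4)] − [1·(-285.8) + 1·(-1299.5) + 2·(-2219.9)]
= 270.3 kJ/mol

ΔH° = 270.3 kJ/mol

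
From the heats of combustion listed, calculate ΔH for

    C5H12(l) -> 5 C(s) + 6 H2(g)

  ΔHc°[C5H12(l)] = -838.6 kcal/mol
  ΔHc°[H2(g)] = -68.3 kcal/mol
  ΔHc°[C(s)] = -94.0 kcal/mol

ΔH = 41.2 kcal/mol

Using ΔH = Σ nΔHc°(reactants) − Σ nΔHc°(products):
= [1·(-838.6)] − [5·(-94.0) + 6·(-68.3)]
= 41.2 kcal/mol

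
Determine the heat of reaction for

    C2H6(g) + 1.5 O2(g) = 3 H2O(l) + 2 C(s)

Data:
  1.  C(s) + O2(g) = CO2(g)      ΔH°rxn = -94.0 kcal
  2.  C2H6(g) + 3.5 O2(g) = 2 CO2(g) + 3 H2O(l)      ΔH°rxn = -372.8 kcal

eq. 1 reversed and × 2 (C(s) must end up as a product; scale by 2 for the 2 C(s)): (-2)·(-94.0) = +188.0 kcal
eq. 2 as written (C2H6(g) already on the reactant side): -372.8 kcal
ΔH°rxn = (-2)·(-94.0) + (1)·(-372.8) = -184.8 kcal

ΔH°rxn = -184.8 kcal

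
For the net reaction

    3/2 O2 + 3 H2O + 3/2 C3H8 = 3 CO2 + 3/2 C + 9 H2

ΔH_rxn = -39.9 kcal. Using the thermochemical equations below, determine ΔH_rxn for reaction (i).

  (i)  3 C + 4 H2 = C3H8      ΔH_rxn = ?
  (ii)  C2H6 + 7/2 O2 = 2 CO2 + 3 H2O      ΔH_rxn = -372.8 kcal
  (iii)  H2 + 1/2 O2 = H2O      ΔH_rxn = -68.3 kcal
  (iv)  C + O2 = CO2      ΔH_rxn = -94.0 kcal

(i) reversed and × 3/2 (C3H8 must end up as a reactant; scale by 3/2 for the 3/2 C3H8): contributes −3/2·x
(ii): not needed (C2H6 appears nowhere else).
(iii) reversed and × 3: (-3)·(-68.3) = +204.9 kcal
(iv) × 3: (3)·(-94.0) = -282.0 kcal
-39.9 = (+204.9) + (-282.0) − 3/2·x
x = (-39.9 − (-77.1)) / (-3/2) = -24.8 kcal

ΔH_rxn = -24.8 kcal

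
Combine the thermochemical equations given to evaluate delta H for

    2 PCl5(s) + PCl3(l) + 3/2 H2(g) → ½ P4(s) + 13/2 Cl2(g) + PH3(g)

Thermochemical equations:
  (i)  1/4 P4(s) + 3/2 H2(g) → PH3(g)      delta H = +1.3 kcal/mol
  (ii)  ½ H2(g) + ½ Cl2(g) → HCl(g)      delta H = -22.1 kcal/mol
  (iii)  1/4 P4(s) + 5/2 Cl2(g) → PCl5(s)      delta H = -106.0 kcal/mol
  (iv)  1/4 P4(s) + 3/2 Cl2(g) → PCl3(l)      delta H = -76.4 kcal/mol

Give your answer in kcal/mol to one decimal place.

delta H = 289.7 kcal/mol

(i) as written (PH3(g) already on the product side): +1.3 kcal/mol
(ii): not needed (HCl(g) appears nowhere else).
(iii) reversed and × 2 (PCl5(s) must end up as a reactant; ×2 to match 2 PCl5(s) in the target): (-2)·(-106.0) = +212.0 kcal/mol
(iv) reversed (reverse to put PCl3(l) on the reactant side): +76.4 kcal/mol
Summing the manipulated equations, delta H = (1)·(+1.3) + (-2)·(-106.0) + (-1)·(-76.4) = 289.7 kcal/mol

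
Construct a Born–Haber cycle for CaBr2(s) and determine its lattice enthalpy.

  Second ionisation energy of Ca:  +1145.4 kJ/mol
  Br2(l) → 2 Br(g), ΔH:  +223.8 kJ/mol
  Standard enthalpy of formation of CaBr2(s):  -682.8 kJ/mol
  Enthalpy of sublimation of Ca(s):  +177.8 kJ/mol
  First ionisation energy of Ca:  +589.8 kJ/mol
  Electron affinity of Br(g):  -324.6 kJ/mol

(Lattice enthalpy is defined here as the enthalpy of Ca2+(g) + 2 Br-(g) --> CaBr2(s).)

U = -2170.4 kJ/mol

ΔHf° = 1·ΔHsub + 1·(ΣIE) + 1·D(Br2) + 2·EA + U
-682.8 = 1·(+177.8) + 1·(+1735.2) + 1·(+223.8) + 2·(-324.6) + U
U = -682.8 − (+1487.6) = -2170.4 kJ/mol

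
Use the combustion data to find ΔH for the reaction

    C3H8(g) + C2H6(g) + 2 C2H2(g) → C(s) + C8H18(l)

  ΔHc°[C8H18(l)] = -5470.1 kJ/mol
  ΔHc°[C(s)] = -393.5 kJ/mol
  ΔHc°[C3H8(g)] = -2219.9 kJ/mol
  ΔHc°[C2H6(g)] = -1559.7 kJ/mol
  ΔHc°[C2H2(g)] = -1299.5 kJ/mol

Using ΔH = Σ nΔHc°(reactants) − Σ nΔHc°(products):
= [1·(-2219.9) + 1·(-1559.7) + 2·(-1299.5)] − [1·(-393.5) + 1·(-5470.1)]
= -515.0 kJ/mol

ΔH = -515.0 kJ/mol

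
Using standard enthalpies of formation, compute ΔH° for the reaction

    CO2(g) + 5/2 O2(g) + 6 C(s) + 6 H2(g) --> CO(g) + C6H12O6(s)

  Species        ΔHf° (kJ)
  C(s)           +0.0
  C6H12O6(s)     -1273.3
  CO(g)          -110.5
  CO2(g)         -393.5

ΔH° = -990.3 kJ

ΔH°rxn = Σ nΔHf°(products) − Σ nΔHf°(reactants).
Products: 1·(-110.5) + 1·(-1273.3) = -1383.8
Reactants: 1·(-393.5) + 5/2·(+0.0) + 6·(+0.0) + 6·(+0.0) = -393.5
ΔH° = (-1383.8) − (-393.5) = -990.3 kJ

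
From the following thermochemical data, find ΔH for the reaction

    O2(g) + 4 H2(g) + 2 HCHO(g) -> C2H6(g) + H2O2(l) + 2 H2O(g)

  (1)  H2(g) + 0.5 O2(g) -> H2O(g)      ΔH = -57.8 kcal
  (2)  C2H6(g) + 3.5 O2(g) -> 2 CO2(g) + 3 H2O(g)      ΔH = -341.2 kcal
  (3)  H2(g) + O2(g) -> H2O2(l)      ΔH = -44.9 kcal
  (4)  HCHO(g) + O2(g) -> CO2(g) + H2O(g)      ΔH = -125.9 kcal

(1) × 3: (3)·(-57.8) = -173.4 kcal
(2) reversed: +341.2 kcal
(3) as written: -44.9 kcal
(4) × 2: (2)·(-125.9) = -251.8 kcal
By Hess's law, ΔH = (3)·(-57.8) + (-1)·(-341.2) + (1)·(-44.9) + (2)·(-125.9) = -128.9 kcal

ΔH = -128.9 kcal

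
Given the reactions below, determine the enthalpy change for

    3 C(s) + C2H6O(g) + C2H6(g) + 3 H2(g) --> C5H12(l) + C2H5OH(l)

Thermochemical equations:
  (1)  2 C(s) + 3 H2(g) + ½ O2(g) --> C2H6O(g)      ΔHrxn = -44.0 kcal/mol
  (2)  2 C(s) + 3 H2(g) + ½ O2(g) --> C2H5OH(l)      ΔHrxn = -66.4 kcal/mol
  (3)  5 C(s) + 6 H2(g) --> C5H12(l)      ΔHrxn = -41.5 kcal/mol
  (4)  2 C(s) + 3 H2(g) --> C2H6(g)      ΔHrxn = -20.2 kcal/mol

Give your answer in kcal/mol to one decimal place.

ΔHrxn = -43.7 kcal/mol

(1) reversed (C2H6O(g) must end up as a reactant): +44.0 kcal/mol
(2) as written (C2H5OH(l) already on the product side): -66.4 kcal/mol
(3) as written (C5H12(l) already on the product side): -41.5 kcal/mol
(4) reversed (C2H6(g) must end up as a reactant): +20.2 kcal/mol
Since enthalpy is a state function, ΔHrxn = (+44.0) + (-66.4) + (-41.5) + (+20.2) = -43.7 kcal/mol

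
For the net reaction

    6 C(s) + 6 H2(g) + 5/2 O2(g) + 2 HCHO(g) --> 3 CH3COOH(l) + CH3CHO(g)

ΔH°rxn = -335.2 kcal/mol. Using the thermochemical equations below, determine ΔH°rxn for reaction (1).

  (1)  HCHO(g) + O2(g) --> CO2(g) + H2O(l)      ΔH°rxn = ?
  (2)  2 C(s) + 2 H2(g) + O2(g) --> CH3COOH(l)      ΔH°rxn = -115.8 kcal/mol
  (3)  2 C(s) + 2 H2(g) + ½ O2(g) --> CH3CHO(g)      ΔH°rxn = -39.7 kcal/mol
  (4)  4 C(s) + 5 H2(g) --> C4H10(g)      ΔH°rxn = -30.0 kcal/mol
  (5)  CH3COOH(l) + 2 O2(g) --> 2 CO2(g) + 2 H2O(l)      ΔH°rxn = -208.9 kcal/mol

(1) × 2: contributes 2·x
(2) × 2: (2)·(-115.8) = -231.6 kcal/mol
(3) as written: -39.7 kcal/mol
(4): not needed.
(5) reversed: +208.9 kcal/mol
-335.2 = (-231.6) + (-39.7) + (+208.9) + 2·x
x = (-335.2 − (-62.4)) / (2) = -136.4 kcal/mol

ΔH°rxn = -136.4 kcal/mol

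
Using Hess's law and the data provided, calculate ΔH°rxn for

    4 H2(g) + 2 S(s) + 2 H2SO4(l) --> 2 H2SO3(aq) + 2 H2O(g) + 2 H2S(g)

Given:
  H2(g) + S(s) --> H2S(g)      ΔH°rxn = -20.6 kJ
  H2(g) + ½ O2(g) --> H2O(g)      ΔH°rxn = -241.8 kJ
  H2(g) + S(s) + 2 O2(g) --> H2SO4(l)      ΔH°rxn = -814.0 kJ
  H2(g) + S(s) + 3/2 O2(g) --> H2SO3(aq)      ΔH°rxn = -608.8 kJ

equation 1 × 2 (×2 to match 2 H2S(g) in the target): (2)·(-20.6) = -41.2 kJ
equation 2 × 2 (scale by 2 for the 2 H2O(g)): (2)·(-241.8) = -483.6 kJ
equation 3 reversed and × 2 (reverse to put H2SO4(l) on the reactant side; ×2 to match 2 H2SO4(l) in the target): (-2)·(-814.0) = +1628.0 kJ
equation 4 × 2 (×2 to match 2 H2SO3(aq) in the target): (2)·(-608.8) = -1217.6 kJ
Summing the manipulated equations, ΔH°rxn = (-41.2) + (-483.6) + (+1628.0) + (-1217.6) = -114.4 kJ

ΔH°rxn = -114.4 kJ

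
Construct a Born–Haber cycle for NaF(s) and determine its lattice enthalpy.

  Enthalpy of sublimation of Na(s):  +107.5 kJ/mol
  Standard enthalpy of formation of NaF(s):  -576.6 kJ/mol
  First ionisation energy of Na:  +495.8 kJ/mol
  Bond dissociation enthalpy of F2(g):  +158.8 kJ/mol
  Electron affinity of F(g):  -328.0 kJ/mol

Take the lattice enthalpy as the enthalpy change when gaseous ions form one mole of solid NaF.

ΔHf° = 1·ΔHsub + 1·(ΣIE) + 1/2·D(F2) + 1·EA + U
-576.6 = 1·(+107.5) + 1·(+495.8) + 1/2·(+158.8) + 1·(-328.0) + U
U = -576.6 − (+354.7) = -931.3 kJ/mol

U = -931.3 kJ/mol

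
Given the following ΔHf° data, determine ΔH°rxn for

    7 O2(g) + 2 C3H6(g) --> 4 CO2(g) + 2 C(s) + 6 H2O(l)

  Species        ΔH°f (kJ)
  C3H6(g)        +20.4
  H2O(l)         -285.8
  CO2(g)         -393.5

ΔH°rxn = Σ nΔHf°(products) − Σ nΔHf°(reactants).
Products: 4·(-393.5) + 2·(+0.0) + 6·(-285.8) = -3288.8
Reactants: 7·(+0.0) + 2·(+20.4) = +40.8
ΔH°rxn = (-3288.8) − (+40.8) = -3329.6 kJ

ΔH°rxn = -3329.6 kJ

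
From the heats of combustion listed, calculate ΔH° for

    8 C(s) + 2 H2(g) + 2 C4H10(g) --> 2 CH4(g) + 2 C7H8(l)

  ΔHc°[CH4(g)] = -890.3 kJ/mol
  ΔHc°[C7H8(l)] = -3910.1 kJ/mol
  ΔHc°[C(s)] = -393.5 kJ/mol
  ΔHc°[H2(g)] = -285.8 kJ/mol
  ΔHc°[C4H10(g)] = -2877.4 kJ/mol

Using ΔH = Σ nΔHc°(reactants) − Σ nΔHc°(products):
= [8·(-393.5) + 2·(-285.8) + 2·(-2877.4)] − [2·(-890.3) + 2·(-3910.1)]
= 126.4 kJ/mol

ΔH° = 126.4 kJ/mol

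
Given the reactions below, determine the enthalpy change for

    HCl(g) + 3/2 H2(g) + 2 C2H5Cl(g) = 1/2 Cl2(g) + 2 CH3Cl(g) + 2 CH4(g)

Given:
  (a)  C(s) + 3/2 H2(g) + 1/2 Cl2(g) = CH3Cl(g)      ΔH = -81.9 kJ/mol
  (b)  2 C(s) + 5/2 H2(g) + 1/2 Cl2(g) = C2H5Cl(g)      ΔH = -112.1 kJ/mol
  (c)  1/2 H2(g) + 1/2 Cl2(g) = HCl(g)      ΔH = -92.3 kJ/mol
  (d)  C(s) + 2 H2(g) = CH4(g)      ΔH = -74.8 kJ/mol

(a) × 2 (×2 to match 2 CH3Cl(g) in the target): (2)·(-81.9) = -163.8 kJ/mol
(b) reversed and × 2 (C2H5Cl(g) must end up as a reactant; scale by 2 for the 2 C2H5Cl(g)): (-2)·(-112.1) = +224.2 kJ/mol
(c) reversed (HCl(g) must end up as a reactant): +92.3 kJ/mol
(d) × 2 (scale by 2 for the 2 CH4(g)): (2)·(-74.8) = -149.6 kJ/mol
By Hess's law, ΔH = (-163.8) + (+224.2) + (+92.3) + (-149.6) = 3.1 kJ/mol

ΔH = 3.1 kJ/mol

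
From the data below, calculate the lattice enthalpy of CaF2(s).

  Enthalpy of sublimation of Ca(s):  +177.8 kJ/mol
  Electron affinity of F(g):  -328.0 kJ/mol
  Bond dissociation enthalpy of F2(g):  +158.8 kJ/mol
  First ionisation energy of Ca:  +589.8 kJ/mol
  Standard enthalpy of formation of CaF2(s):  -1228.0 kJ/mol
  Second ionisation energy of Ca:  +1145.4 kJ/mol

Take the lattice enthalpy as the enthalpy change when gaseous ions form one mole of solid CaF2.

ΔHf° = 1·ΔHsub + 1·(ΣIE) + 1·D(F2) + 2·EA + U
-1228.0 = 1·(+177.8) + 1·(+1735.2) + 1·(+158.8) + 2·(-328.0) + U
U = -1228.0 − (+1415.8) = -2643.8 kJ/mol

U = -2643.8 kJ/mol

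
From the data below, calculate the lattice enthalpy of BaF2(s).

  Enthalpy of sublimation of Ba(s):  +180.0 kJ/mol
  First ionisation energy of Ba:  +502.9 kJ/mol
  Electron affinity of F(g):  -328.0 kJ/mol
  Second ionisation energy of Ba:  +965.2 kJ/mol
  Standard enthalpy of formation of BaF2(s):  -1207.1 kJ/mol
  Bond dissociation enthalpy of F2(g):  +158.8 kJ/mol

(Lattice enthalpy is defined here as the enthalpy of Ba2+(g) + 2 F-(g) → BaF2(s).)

U = -2358.0 kJ/mol

ΔHf° = 1·ΔHsub + 1·(ΣIE) + 1·D(F2) + 2·EA + U
-1207.1 = 1·(+180.0) + 1·(+1468.1) + 1·(+158.8) + 2·(-328.0) + U
U = -1207.1 − (+1150.9) = -2358.0 kJ/mol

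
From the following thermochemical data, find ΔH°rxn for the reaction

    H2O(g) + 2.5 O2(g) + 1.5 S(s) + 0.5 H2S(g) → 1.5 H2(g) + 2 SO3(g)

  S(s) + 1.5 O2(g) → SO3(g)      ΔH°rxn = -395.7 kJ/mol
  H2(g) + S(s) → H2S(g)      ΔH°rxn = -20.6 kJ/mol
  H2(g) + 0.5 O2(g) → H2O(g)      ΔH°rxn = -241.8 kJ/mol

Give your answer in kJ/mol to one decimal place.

ΔH°rxn = -539.3 kJ/mol

equation 1 × 2: (2)·(-395.7) = -791.4 kJ/mol
equation 2 reversed and × 1/2: (-1/2)·(-20.6) = +10.3 kJ/mol
equation 3 reversed: +241.8 kJ/mol
Summing the manipulated equations, ΔH°rxn = (2)·(-395.7) + (-1/2)·(-20.6) + (-1)·(-241.8) = -539.3 kJ/mol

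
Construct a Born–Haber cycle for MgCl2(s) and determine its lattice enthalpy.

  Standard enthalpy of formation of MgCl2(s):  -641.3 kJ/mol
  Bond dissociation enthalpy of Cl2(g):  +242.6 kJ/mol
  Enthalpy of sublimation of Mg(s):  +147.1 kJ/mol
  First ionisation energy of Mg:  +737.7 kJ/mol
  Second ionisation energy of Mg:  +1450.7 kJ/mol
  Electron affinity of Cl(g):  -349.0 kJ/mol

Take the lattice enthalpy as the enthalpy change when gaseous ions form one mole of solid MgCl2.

ΔHf° = 1·ΔHsub + 1·(ΣIE) + 1·D(Cl2) + 2·EA + U
-641.3 = 1·(+147.1) + 1·(+2188.4) + 1·(+242.6) + 2·(-349.0) + U
U = -641.3 − (+1880.1) = -2521.4 kJ/mol

U = -2521.4 kJ/mol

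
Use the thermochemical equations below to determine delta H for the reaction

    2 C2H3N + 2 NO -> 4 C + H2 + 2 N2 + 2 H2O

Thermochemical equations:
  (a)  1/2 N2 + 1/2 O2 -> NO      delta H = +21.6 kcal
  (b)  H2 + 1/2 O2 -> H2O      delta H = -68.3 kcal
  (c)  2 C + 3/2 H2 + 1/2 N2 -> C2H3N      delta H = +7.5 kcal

delta H = -194.8 kcal

(a) reversed and × 2 (reverse to put NO on the reactant side; ×2 to match 2 NO in the target): (-2)·(+21.6) = -43.2 kcal
(b) × 2 (scale by 2 for the 2 H2O): (2)·(-68.3) = -136.6 kcal
(c) reversed and × 2 (reverse to put C2H3N on the reactant side; scale by 2 for the 2 C2H3N): (-2)·(+7.5) = -15.0 kcal
delta H = (-43.2) + (-136.6) + (-15.0) = -194.8 kcal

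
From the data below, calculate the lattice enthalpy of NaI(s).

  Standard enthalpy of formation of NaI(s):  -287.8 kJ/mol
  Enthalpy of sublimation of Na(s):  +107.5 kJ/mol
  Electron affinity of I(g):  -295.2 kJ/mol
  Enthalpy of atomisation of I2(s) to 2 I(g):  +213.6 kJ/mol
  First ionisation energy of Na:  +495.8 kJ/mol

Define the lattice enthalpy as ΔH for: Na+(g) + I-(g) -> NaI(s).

U = -702.7 kJ/mol

ΔHf° = 1·ΔHsub + 1·(ΣIE) + 1/2·D(I2) + 1·EA + U
-287.8 = 1·(+107.5) + 1·(+495.8) + 1/2·(+213.6) + 1·(-295.2) + U
U = -287.8 − (+414.9) = -702.7 kJ/mol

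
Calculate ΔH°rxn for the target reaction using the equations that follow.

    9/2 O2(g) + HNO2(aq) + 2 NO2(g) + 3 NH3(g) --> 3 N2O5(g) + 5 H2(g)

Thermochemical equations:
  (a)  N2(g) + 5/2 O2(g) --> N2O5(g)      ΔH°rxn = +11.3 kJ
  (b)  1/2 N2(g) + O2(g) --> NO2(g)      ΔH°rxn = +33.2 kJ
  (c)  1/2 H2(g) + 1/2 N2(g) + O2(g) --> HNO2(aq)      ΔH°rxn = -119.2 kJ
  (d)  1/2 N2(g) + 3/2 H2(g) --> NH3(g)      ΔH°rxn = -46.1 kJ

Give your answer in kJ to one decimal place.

ΔH°rxn = 225.0 kJ

(a) × 3: (3)·(+11.3) = +33.9 kJ
(b) reversed and × 2: (-2)·(+33.2) = -66.4 kJ
(c) reversed: +119.2 kJ
(d) reversed and × 3: (-3)·(-46.1) = +138.3 kJ
ΔH°rxn = (3)·(+11.3) + (-2)·(+33.2) + (-1)·(-119.2) + (-3)·(-46.1) = 225.0 kJ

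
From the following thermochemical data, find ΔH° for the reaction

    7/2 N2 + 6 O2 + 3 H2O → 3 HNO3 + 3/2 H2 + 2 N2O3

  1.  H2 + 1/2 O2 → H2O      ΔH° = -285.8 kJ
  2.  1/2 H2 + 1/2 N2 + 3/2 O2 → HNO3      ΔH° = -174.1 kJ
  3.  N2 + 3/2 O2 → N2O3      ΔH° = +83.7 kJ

ΔH° = 502.5 kJ

eq. 1 reversed and × 3: (-3)·(-285.8) = +857.4 kJ
eq. 2 × 3: (3)·(-174.1) = -522.3 kJ
eq. 3 × 2: (2)·(+83.7) = +167.4 kJ
ΔH° = (-3)·(-285.8) + (3)·(-174.1) + (2)·(+83.7) = 502.5 kJ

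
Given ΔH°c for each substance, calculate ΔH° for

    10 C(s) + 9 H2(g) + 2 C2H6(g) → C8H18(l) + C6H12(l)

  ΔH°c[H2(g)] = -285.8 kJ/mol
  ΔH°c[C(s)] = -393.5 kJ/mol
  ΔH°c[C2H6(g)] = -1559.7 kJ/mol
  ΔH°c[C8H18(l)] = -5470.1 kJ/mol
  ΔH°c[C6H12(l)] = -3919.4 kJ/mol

Using ΔH = Σ nΔHc°(reactants) − Σ nΔHc°(products):
= [10·(-393.5) + 9·(-285.8) + 2·(-1559.7)] − [1·(-5470.1) + 1·(-3919.4)]
= -237.1 kJ/mol

ΔH° = -237.1 kJ/mol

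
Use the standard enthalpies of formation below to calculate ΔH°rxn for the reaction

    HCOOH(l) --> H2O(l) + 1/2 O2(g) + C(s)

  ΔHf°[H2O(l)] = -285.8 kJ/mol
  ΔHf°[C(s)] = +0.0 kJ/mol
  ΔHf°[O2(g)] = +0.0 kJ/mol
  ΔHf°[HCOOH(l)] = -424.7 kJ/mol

Products: 1·(-285.8) + 1/2·(+0.0) + 1·(+0.0) = -285.8
Reactants: 1·(-424.7) = -424.7
ΔH°rxn = (-285.8) − (-424.7) = 138.9 kJ/mol

ΔH°rxn = 138.9 kJ/mol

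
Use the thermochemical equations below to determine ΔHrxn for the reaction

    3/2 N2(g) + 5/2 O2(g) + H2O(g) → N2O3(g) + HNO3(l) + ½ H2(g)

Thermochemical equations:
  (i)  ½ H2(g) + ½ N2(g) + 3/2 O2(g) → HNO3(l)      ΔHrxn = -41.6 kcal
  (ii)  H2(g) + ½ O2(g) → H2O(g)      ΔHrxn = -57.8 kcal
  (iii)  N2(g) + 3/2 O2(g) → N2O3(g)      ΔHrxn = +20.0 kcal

(i) as written (HNO3(l) already on the product side): -41.6 kcal
(ii) reversed (reverse to put H2O(g) on the reactant side): +57.8 kcal
(iii) as written (N2O3(g) already on the product side): +20.0 kcal
Summing the manipulated equations, ΔHrxn = (1)·(-41.6) + (-1)·(-57.8) + (1)·(+20.0) = 36.2 kcal

ΔHrxn = 36.2 kcal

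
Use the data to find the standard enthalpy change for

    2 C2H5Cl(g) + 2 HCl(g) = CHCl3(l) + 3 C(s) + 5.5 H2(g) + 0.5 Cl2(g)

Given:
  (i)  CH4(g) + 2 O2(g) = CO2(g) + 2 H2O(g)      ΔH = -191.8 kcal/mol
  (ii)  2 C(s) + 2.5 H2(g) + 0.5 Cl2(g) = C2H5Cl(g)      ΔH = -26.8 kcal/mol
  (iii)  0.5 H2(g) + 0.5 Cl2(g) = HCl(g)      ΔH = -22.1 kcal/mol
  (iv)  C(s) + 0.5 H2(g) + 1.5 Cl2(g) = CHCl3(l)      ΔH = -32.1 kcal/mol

(i): not needed.
(ii) reversed and × 2: (-2)·(-26.8) = +53.6 kcal/mol
(iii) reversed and × 2: (-2)·(-22.1) = +44.2 kcal/mol
(iv) as written: -32.1 kcal/mol
Since enthalpy is a state function, ΔH = (+53.6) + (+44.2) + (-32.1) = 65.7 kcal/mol

ΔH = 65.7 kcal/mol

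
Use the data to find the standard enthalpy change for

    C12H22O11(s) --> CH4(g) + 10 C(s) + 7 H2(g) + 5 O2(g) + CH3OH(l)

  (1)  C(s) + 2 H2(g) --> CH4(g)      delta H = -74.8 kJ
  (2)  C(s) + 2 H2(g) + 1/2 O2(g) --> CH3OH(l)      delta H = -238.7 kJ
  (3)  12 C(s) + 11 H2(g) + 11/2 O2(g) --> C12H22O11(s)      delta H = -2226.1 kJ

delta H = 1912.6 kJ

(1) as written: -74.8 kJ
(2) as written: -238.7 kJ
(3) reversed: +2226.1 kJ
Summing the manipulated equations, delta H = (-74.8) + (-238.7) + (+2226.1) = 1912.6 kJ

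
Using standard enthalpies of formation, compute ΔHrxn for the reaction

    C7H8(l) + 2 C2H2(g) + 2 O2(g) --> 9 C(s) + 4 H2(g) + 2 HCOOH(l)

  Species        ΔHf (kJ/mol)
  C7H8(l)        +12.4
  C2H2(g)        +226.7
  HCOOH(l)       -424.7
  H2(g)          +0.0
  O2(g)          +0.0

Products: 9·(+0.0) + 4·(+0.0) + 2·(-424.7) = -849.4
Reactants: 1·(+12.4) + 2·(+226.7) + 2·(+0.0) = +465.8
ΔHrxn = (-849.4) − (+465.8) = -1315.2 kJ/mol

ΔHrxn = -1315.2 kJ/mol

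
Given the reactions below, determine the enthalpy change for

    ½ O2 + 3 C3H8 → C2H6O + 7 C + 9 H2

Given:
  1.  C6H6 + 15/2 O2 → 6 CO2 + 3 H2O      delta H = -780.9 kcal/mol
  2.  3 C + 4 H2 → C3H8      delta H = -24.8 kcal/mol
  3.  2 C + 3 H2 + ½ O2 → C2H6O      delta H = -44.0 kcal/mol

delta H = 30.4 kcal/mol

eq. 1: not needed (H2O appears nowhere else).
eq. 2 reversed and × 3 (reverse to put C3H8 on the reactant side; scale by 3 for the 3 C3H8): (-3)·(-24.8) = +74.4 kcal/mol
eq. 3 as written (C2H6O already on the product side): -44.0 kcal/mol
Combining the equations, delta H = (-3)·(-24.8) + (1)·(-44.0) = 30.4 kcal/mol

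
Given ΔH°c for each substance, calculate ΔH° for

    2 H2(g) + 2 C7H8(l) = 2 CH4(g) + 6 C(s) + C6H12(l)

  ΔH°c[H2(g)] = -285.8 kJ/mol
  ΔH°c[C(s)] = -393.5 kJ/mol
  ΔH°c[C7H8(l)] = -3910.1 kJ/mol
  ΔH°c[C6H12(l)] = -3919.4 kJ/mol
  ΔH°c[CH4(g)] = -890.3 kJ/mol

ΔH° = -330.8 kJ/mol

Using ΔH = Σ nΔHc°(reactants) − Σ nΔHc°(products):
= [2·(-285.8) + 2·(-3910.1)] − [2·(-890.3) + 6·(-393.5) + 1·(-3919.4)]
= -330.8 kJ/mol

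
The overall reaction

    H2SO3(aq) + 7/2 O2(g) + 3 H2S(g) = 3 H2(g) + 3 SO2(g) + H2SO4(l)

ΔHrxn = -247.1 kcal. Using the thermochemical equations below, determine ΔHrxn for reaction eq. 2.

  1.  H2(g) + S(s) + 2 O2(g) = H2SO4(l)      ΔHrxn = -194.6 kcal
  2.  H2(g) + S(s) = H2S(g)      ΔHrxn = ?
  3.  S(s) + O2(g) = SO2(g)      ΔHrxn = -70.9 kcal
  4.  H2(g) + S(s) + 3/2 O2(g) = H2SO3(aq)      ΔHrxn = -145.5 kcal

eq. 1 as written (H2SO4(l) already on the product side): -194.6 kcal
eq. 2 reversed and × 3 (H2S(g) must end up as a reactant; ×3 to match 3 H2S(g) in the target): contributes −3·x
eq. 3 × 3 (scale by 3 for the 3 SO2(g)): (3)·(-70.9) = -212.7 kcal
eq. 4 reversed (H2SO3(aq) must end up as a reactant): +145.5 kcal
-247.1 = (-194.6) + (-212.7) + (+145.5) − 3·x
x = (-247.1 − (-261.8)) / (-3) = -4.9 kcal

ΔHrxn = -4.9 kcal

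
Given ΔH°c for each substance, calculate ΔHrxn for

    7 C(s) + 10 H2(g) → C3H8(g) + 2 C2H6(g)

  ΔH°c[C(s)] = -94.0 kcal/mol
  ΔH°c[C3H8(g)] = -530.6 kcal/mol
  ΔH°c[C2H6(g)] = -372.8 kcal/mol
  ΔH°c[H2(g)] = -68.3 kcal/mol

With combustion enthalpies, reactants minus products:
= [7·(-94.0) + 10·(-68.3)] − [1·(-530.6) + 2·(-372.8)]
= -64.8 kcal/mol

ΔHrxn = -64.8 kcal/mol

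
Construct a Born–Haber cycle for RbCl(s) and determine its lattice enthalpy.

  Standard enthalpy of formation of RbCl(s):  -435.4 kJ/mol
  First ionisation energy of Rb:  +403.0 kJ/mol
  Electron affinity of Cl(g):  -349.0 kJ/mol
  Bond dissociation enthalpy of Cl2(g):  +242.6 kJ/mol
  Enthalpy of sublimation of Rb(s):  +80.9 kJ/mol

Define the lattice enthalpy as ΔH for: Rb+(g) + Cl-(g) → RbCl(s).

U = -691.6 kJ/mol

ΔHf° = 1·ΔHsub + 1·(ΣIE) + 1/2·D(Cl2) + 1·EA + U
-435.4 = 1·(+80.9) + 1·(+403.0) + 1/2·(+242.6) + 1·(-349.0) + U
U = -435.4 − (+256.2) = -691.6 kJ/mol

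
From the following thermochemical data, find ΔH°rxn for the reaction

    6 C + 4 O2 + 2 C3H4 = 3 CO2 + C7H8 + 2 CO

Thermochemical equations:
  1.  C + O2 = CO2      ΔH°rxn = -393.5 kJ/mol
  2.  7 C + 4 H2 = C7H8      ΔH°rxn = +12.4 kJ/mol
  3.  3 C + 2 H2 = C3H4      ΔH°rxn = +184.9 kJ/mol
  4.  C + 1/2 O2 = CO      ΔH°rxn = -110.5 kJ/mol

eq. 1 × 3 (×3 to match 3 CO2 in the target): (3)·(-393.5) = -1180.5 kJ/mol
eq. 2 as written (C7H8 already on the product side): +12.4 kJ/mol
eq. 3 reversed and × 2 (C3H4 must end up as a reactant; scale by 2 for the 2 C3H4): (-2)·(+184.9) = -369.8 kJ/mol
eq. 4 × 2 (scale by 2 for the 2 CO): (2)·(-110.5) = -221.0 kJ/mol
Combining the equations, ΔH°rxn = (3)·(-393.5) + (1)·(+12.4) + (-2)·(+184.9) + (2)·(-110.5) = -1758.9 kJ/mol

ΔH°rxn = -1758.9 kJ/mol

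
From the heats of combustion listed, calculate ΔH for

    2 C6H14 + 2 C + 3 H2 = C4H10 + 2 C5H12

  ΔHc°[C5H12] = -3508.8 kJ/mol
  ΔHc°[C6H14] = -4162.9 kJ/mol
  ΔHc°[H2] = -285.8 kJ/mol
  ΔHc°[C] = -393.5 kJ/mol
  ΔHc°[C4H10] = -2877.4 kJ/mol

ΔH = -75.2 kJ/mol

With combustion enthalpies, reactants minus products:
= [2·(-4162.9) + 2·(-393.5) + 3·(-285.8)] − [1·(-2877.4) + 2·(-3508.8)]
= -75.2 kJ/mol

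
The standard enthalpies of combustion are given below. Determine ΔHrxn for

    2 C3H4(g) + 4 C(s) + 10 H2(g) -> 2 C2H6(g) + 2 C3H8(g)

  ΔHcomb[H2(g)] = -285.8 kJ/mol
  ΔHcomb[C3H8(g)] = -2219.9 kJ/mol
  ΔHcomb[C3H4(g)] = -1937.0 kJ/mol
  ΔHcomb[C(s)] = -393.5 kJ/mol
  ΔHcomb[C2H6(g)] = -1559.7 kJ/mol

ΔHrxn = -746.8 kJ/mol

Using ΔH = Σ nΔHc°(reactants) − Σ nΔHc°(products):
= [2·(-1937.0) + 4·(-393.5) + 10·(-285.8)] − [2·(-1559.7) + 2·(-2219.9)]
= -746.8 kJ/mol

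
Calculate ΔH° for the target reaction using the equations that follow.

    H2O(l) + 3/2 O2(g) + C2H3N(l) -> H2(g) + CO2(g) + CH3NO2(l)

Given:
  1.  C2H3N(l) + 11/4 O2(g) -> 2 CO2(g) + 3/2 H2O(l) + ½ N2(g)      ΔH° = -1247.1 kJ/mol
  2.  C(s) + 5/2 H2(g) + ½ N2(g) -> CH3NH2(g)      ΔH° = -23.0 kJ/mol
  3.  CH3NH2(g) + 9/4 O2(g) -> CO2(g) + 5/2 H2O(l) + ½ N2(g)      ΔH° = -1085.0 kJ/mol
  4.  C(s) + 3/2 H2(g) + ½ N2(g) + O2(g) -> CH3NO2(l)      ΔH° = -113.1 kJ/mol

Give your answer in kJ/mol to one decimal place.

eq. 1 as written: -1247.1 kJ/mol
eq. 2 reversed: +23.0 kJ/mol
eq. 3 reversed: +1085.0 kJ/mol
eq. 4 as written: -113.1 kJ/mol
Since enthalpy is a state function, ΔH° = (1)·(-1247.1) + (-1)·(-23.0) + (-1)·(-1085.0) + (1)·(-113.1) = -252.2 kJ/mol

ΔH° = -252.2 kJ/mol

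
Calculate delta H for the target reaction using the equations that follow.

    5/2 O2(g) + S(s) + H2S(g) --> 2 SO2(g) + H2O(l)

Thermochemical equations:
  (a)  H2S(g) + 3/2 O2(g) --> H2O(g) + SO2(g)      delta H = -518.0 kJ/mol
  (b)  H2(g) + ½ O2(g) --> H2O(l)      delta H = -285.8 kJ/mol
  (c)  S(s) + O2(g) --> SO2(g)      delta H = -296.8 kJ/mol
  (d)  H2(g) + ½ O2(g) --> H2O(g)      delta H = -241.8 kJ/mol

(a) as written (H2S(g) already on the reactant side): -518.0 kJ/mol
(b) as written (H2O(l) already on the product side): -285.8 kJ/mol
(c) as written (S(s) already on the reactant side): -296.8 kJ/mol
(d) reversed: +241.8 kJ/mol
delta H = (1)·(-518.0) + (1)·(-285.8) + (1)·(-296.8) + (-1)·(-241.8) = -858.8 kJ/mol

delta H = -858.8 kJ/mol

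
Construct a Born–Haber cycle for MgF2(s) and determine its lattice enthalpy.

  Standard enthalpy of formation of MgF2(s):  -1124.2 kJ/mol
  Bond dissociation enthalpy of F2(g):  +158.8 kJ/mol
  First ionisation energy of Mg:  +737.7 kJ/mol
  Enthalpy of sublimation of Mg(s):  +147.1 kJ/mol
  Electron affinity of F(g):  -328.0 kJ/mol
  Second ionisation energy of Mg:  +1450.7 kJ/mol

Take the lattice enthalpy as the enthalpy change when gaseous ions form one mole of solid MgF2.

U = -2962.5 kJ/mol

ΔHf° = 1·ΔHsub + 1·(ΣIE) + 1·D(F2) + 2·EA + U
-1124.2 = 1·(+147.1) + 1·(+2188.4) + 1·(+158.8) + 2·(-328.0) + U
U = -1124.2 − (+1838.3) = -2962.5 kJ/mol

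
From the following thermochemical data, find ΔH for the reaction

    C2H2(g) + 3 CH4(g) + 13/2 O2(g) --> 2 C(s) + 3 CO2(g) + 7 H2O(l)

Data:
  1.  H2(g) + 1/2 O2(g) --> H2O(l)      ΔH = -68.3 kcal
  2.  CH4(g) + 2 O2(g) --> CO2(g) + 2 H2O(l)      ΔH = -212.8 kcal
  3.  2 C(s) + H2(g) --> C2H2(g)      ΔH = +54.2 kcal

eq. 1 as written: -68.3 kcal
eq. 2 × 3: (3)·(-212.8) = -638.4 kcal
eq. 3 reversed: -54.2 kcal
ΔH = (-68.3) + (-638.4) + (-54.2) = -760.9 kcal

ΔH = -760.9 kcal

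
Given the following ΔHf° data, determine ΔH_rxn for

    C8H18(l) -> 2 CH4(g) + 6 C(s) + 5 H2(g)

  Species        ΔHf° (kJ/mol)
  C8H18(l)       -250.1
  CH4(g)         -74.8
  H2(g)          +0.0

Products: 2·(-74.8) + 6·(+0.0) + 5·(+0.0) = -149.6
Reactants: 1·(-250.1) = -250.1
ΔH_rxn = (-149.6) − (-250.1) = 100.5 kJ/mol

ΔH_rxn = 100.5 kJ/mol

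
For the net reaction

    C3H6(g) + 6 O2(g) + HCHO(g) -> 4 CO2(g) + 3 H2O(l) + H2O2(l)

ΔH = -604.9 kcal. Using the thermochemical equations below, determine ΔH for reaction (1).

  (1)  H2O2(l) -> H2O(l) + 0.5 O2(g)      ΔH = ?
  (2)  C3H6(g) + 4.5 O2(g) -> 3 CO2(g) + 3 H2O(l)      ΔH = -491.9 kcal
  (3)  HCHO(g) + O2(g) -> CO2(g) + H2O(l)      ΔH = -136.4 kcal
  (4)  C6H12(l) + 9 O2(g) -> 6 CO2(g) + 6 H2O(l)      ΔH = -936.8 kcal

(1) reversed (H2O2(l) must end up as a product): contributes −x
(2) as written (C3H6(g) already on the reactant side): -491.9 kcal
(3) as written (HCHO(g) already on the reactant side): -136.4 kcal
(4): not needed (C6H12(l) appears nowhere else).
-604.9 = (-491.9) + (-136.4) − x
x = (-604.9 − (-628.3)) / (-1) = -23.4 kcal

ΔH = -23.4 kcal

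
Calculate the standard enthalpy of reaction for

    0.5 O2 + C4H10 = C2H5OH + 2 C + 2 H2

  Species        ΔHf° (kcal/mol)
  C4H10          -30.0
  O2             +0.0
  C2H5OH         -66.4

ΔH°rxn = -36.4 kcal/mol

Products: 1·(-66.4) + 2·(+0.0) + 2·(+0.0) = -66.4
Reactants: 1/2·(+0.0) + 1·(-30.0) = -30.0
ΔH°rxn = (-66.4) − (-30.0) = -36.4 kcal/mol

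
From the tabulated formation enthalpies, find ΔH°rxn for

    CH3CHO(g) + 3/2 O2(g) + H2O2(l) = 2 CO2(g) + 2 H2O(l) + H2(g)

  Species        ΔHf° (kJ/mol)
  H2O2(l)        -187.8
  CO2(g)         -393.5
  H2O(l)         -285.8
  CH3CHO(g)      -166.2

ΔH°rxn = -1004.6 kJ/mol

Products: 2·(-393.5) + 2·(-285.8) + 1·(+0.0) = -1358.6
Reactants: 1·(-166.2) + 3/2·(+0.0) + 1·(-187.8) = -354.0
ΔH°rxn = (-1358.6) − (-354.0) = -1004.6 kJ/mol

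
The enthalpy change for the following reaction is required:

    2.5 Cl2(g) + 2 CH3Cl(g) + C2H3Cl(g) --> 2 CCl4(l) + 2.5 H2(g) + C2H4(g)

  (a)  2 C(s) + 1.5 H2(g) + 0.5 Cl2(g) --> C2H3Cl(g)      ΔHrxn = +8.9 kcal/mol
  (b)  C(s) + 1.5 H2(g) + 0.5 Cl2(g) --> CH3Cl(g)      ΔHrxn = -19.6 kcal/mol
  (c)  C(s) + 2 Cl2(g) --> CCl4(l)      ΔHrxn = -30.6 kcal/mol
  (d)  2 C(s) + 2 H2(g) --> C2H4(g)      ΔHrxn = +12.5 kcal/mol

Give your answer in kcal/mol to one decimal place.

ΔHrxn = -18.4 kcal/mol

(a) reversed: -8.9 kcal/mol
(b) reversed and × 2: (-2)·(-19.6) = +39.2 kcal/mol
(c) × 2: (2)·(-30.6) = -61.2 kcal/mol
(d) as written: +12.5 kcal/mol
By Hess's law, ΔHrxn = (-1)·(+8.9) + (-2)·(-19.6) + (2)·(-30.6) + (1)·(+12.5) = -18.4 kcal/mol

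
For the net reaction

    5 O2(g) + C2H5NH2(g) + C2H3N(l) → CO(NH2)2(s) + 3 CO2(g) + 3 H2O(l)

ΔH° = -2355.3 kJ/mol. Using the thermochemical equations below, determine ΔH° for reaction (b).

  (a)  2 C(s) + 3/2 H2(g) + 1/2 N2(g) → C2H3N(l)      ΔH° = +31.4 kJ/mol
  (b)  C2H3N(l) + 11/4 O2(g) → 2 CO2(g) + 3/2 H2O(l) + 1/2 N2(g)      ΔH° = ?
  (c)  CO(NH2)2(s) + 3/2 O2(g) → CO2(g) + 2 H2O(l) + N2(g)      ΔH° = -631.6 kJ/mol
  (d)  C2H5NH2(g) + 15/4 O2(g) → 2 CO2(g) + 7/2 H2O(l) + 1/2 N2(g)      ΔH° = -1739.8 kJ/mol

(a): not needed.
(b) as written: contributes x
(c) reversed: +631.6 kJ/mol
(d) as written: -1739.8 kJ/mol
-2355.3 = (+631.6) + (-1739.8) + x
x = (-2355.3 − (-1108.2)) / (1) = -1247.1 kJ/mol

ΔH° = -1247.1 kJ/mol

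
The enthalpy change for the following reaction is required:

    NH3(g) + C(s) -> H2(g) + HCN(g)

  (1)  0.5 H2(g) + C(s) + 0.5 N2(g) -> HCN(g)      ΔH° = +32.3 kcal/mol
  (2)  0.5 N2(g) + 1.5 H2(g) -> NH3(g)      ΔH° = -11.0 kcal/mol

ΔH° = 43.3 kcal/mol

(1) as written (HCN(g) already on the product side): +32.3 kcal/mol
(2) reversed (NH3(g) must end up as a reactant): +11.0 kcal/mol
Combining the equations, ΔH° = (1)·(+32.3) + (-1)·(-11.0) = 43.3 kcal/mol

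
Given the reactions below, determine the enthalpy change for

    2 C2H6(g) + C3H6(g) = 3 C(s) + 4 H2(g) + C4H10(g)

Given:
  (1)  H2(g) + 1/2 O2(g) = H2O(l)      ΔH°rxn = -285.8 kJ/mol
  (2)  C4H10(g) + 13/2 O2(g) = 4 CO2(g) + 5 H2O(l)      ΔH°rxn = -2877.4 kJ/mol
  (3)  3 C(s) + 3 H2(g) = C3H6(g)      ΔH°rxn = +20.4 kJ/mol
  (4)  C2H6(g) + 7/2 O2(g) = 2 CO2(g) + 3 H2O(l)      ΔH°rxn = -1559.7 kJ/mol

ΔH°rxn = 23.4 kJ/mol

(1) reversed: +285.8 kJ/mol
(2) reversed: +2877.4 kJ/mol
(3) reversed: -20.4 kJ/mol
(4) × 2: (2)·(-1559.7) = -3119.4 kJ/mol
By Hess's law, ΔH°rxn = (+285.8) + (+2877.4) + (-20.4) + (-3119.4) = 23.4 kJ/mol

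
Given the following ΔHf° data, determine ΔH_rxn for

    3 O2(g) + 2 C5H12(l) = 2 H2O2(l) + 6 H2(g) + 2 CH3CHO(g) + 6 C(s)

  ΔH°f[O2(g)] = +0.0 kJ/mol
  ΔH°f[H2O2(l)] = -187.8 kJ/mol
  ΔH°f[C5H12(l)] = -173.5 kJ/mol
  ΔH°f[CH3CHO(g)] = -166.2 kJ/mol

ΔH_rxn = -361.0 kJ/mol

ΔH°rxn = Σ nΔHf°(products) − Σ nΔHf°(reactants).
Products: 2·(-187.8) + 6·(+0.0) + 2·(-166.2) + 6·(+0.0) = -708.0
Reactants: 3·(+0.0) + 2·(-173.5) = -347.0
ΔH_rxn = (-708.0) − (-347.0) = -361.0 kJ/mol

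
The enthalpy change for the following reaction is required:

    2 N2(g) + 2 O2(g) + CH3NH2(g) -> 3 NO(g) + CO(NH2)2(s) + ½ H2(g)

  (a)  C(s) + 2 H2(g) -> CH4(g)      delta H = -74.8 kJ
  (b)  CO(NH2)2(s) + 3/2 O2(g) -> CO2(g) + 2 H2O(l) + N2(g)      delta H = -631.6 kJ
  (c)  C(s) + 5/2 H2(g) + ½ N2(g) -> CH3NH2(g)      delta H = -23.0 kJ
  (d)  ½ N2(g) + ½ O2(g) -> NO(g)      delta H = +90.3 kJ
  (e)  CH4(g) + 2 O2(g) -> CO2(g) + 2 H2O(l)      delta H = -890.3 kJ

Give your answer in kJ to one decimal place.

delta H = -39.6 kJ

(a) as written: -74.8 kJ
(b) reversed (CO(NH2)2(s) must end up as a product): +631.6 kJ
(c) reversed (reverse to put CH3NH2(g) on the reactant side): +23.0 kJ
(d) × 3 (scale by 3 for the 3 NO(g)): (3)·(+90.3) = +270.9 kJ
(e) as written: -890.3 kJ
delta H = (1)·(-74.8) + (-1)·(-631.6) + (-1)·(-23.0) + (3)·(+90.3) + (1)·(-890.3) = -39.6 kJ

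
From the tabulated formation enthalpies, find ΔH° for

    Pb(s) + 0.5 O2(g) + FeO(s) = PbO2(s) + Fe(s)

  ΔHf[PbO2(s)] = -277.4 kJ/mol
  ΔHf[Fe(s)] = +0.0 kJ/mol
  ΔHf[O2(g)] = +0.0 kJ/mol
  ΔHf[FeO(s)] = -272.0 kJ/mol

Products: 1·(-277.4) + 1·(+0.0) = -277.4
Reactants: 1·(+0.0) + 1/2·(+0.0) + 1·(-272.0) = -272.0
ΔH° = (-277.4) − (-272.0) = -5.4 kJ/mol

ΔH° = -5.4 kJ/mol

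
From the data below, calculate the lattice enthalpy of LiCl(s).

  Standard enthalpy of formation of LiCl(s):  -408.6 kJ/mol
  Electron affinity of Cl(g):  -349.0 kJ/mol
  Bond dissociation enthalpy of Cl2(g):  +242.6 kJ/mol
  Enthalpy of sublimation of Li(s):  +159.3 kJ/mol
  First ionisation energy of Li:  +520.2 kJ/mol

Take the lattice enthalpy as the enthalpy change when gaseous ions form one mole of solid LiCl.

U = -860.4 kJ/mol

ΔHf° = 1·ΔHsub + 1·(ΣIE) + 1/2·D(Cl2) + 1·EA + U
-408.6 = 1·(+159.3) + 1·(+520.2) + 1/2·(+242.6) + 1·(-349.0) + U
U = -408.6 − (+451.8) = -860.4 kJ/mol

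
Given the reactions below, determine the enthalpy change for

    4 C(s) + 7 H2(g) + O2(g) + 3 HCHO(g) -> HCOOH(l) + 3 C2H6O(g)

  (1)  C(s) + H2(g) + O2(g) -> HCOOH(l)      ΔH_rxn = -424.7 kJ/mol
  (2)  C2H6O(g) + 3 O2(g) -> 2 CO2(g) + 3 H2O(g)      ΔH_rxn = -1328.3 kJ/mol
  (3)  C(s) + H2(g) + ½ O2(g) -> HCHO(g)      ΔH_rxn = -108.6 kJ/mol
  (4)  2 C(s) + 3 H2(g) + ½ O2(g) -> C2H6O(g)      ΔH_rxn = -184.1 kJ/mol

ΔH_rxn = -651.2 kJ/mol

(1) as written (HCOOH(l) already on the product side): -424.7 kJ/mol
(2): not needed (H2O(g) appears nowhere else).
(3) reversed and × 3 (HCHO(g) must end up as a reactant; scale by 3 for the 3 HCHO(g)): (-3)·(-108.6) = +325.8 kJ/mol
(4) × 3: (3)·(-184.1) = -552.3 kJ/mol
ΔH_rxn = (1)·(-424.7) + (-3)·(-108.6) + (3)·(-184.1) = -651.2 kJ/mol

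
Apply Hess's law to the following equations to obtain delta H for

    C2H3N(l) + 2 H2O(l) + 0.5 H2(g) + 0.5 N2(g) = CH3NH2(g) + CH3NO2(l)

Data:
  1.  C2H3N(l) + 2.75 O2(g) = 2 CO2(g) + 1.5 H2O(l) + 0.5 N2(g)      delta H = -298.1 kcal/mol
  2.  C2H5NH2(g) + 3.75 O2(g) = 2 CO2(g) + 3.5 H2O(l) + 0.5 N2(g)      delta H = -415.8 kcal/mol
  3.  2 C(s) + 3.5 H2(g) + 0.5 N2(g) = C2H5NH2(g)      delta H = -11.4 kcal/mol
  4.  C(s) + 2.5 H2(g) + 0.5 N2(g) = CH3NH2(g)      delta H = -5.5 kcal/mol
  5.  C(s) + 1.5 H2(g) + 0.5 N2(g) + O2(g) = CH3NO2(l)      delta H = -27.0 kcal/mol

delta H = 96.6 kcal/mol

eq. 1 as written: -298.1 kcal/mol
eq. 2 reversed: +415.8 kcal/mol
eq. 3 reversed: +11.4 kcal/mol
eq. 4 as written: -5.5 kcal/mol
eq. 5 as written: -27.0 kcal/mol
delta H = (1)·(-298.1) + (-1)·(-415.8) + (-1)·(-11.4) + (1)·(-5.5) + (1)·(-27.0) = 96.6 kcal/mol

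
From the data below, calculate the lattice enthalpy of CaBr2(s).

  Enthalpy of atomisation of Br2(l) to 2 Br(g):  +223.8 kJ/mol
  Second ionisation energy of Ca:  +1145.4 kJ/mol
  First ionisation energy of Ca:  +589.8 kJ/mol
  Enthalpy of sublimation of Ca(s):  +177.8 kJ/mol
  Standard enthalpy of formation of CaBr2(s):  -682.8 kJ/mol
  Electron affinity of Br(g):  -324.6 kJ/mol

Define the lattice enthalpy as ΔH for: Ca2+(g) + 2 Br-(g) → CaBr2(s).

ΔHf° = 1·ΔHsub + 1·(ΣIE) + 1·D(Br2) + 2·EA + U
-682.8 = 1·(+177.8) + 1·(+1735.2) + 1·(+223.8) + 2·(-324.6) + U
U = -682.8 − (+1487.6) = -2170.4 kJ/mol

U = -2170.4 kJ/mol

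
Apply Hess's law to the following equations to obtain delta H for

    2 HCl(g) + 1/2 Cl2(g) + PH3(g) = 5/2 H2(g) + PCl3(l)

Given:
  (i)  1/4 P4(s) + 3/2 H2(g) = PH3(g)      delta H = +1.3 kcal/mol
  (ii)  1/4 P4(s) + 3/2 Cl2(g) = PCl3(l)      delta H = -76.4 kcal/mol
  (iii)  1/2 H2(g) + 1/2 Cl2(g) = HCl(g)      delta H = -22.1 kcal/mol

delta H = -33.5 kcal/mol

(i) reversed (reverse to put PH3(g) on the reactant side): -1.3 kcal/mol
(ii) as written (PCl3(l) already on the product side): -76.4 kcal/mol
(iii) reversed and × 2 (reverse to put HCl(g) on the reactant side; ×2 to match 2 HCl(g) in the target): (-2)·(-22.1) = +44.2 kcal/mol
By Hess's law, delta H = (-1)·(+1.3) + (1)·(-76.4) + (-2)·(-22.1) = -33.5 kcal/mol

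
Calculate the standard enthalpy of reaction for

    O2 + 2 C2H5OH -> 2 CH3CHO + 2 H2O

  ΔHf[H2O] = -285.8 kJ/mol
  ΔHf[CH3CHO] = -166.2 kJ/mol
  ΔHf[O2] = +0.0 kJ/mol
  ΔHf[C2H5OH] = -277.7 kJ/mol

ΔH°rxn = -348.6 kJ/mol

Products: 2·(-166.2) + 2·(-285.8) = -904.0
Reactants: 1·(+0.0) + 2·(-277.7) = -555.4
ΔH°rxn = (-904.0) − (-555.4) = -348.6 kJ/mol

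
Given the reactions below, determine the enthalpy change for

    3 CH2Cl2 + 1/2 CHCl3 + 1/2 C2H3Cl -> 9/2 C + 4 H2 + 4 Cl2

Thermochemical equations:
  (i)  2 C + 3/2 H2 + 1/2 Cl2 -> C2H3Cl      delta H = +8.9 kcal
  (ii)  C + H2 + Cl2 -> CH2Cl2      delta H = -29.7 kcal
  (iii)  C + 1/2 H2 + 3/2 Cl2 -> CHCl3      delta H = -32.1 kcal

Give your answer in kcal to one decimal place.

delta H = 100.7 kcal

(i) reversed and × 1/2 (reverse to put C2H3Cl on the reactant side; scale by 1/2 for the 1/2 C2H3Cl): (-1/2)·(+8.9) = -4.45 kcal
(ii) reversed and × 3 (reverse to put CH2Cl2 on the reactant side; scale by 3 for the 3 CH2Cl2): (-3)·(-29.7) = +89.1 kcal
(iii) reversed and × 1/2 (reverse to put CHCl3 on the reactant side; ×1/2 to match 1/2 CHCl3 in the target): (-1/2)·(-32.1) = +16.05 kcal
Since enthalpy is a state function, delta H = (-4.45) + (+89.1) + (+16.05) = 100.7 kcal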